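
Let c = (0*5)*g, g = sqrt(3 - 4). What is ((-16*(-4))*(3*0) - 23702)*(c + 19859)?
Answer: -470698018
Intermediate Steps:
g = I (g = sqrt(-1) = I ≈ 1.0*I)
c = 0 (c = (0*5)*I = 0*I = 0)
((-16*(-4))*(3*0) - 23702)*(c + 19859) = ((-16*(-4))*(3*0) - 23702)*(0 + 19859) = (64*0 - 23702)*19859 = (0 - 23702)*19859 = -23702*19859 = -470698018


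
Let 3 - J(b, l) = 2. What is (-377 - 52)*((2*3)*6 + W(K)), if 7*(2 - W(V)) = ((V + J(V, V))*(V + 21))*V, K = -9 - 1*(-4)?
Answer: 23166/7 ≈ 3309.4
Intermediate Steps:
J(b, l) = 1 (J(b, l) = 3 - 1*2 = 3 - 2 = 1)
K = -5 (K = -9 + 4 = -5)
W(V) = 2 - V*(1 + V)*(21 + V)/7 (W(V) = 2 - (V + 1)*(V + 21)*V/7 = 2 - (1 + V)*(21 + V)*V/7 = 2 - V*(1 + V)*(21 + V)/7)
(-377 - 52)*((2*3)*6 + W(K)) = (-377 - 52)*((2*3)*6 + (2 - 3*(-5) - 22/7*(-5)**2 - 1/7*(-5)**3)) = -429*(6*6 + (2 + 15 - 22/7*25 - 1/7*(-125))) = -429*(36 + (2 + 15 - 550/7 + 125/7)) = -429*(36 - 306/7) = -429*(-54/7) = 23166/7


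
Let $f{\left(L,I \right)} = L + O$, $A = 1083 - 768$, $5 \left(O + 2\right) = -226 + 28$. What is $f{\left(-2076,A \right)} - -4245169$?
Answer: $\frac{21215257}{5} \approx 4.243 \cdot 10^{6}$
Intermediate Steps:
$O = - \frac{208}{5}$ ($O = -2 + \frac{-226 + 28}{5} = -2 + \frac{1}{5} \left(-198\right) = -2 - \frac{198}{5} = - \frac{208}{5} \approx -41.6$)
$A = 315$ ($A = 1083 - 768 = 315$)
$f{\left(L,I \right)} = - \frac{208}{5} + L$ ($f{\left(L,I \right)} = L - \frac{208}{5} = - \frac{208}{5} + L$)
$f{\left(-2076,A \right)} - -4245169 = \left(- \frac{208}{5} - 2076\right) - -4245169 = - \frac{10588}{5} + 4245169 = \frac{21215257}{5}$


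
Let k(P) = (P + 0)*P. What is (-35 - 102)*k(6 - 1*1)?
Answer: -3425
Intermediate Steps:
k(P) = P² (k(P) = P*P = P²)
(-35 - 102)*k(6 - 1*1) = (-35 - 102)*(6 - 1*1)² = -137*(6 - 1)² = -137*5² = -137*25 = -3425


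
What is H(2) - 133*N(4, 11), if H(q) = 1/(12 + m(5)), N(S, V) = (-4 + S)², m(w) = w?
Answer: 1/17 ≈ 0.058824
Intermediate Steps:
H(q) = 1/17 (H(q) = 1/(12 + 5) = 1/17)
H(2) - 133*N(4, 11) = 1/17 - 133*(-4 + 4)² = 1/17 - 133*0² = 1/17 - 133*0 = 1/17 + 0 = 1/17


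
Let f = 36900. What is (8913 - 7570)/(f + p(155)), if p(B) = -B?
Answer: 1343/36745 ≈ 0.036549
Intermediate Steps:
(8913 - 7570)/(f + p(155)) = (8913 - 7570)/(36900 - 1*155) = 1343/(36900 - 155) = 1343/36745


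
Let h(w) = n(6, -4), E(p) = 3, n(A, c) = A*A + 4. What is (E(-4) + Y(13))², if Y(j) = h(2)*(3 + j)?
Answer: 413449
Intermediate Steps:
n(A, c) = 4 + A² (n(A, c) = A² + 4 = 4 + A²)
h(w) = 40 (h(w) = 4 + 6² = 4 + 36 = 40)
Y(j) = 120 + 40*j (Y(j) = 40*(3 + j) = 120 + 40*j)
(E(-4) + Y(13))² = (3 + (120 + 40*13))² = (3 + (120 + 520))² = (3 + 640)² = 643² = 413449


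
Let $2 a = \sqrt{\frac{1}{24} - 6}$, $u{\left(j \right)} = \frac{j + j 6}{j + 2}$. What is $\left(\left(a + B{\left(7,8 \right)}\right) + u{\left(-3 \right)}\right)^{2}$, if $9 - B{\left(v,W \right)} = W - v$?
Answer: $\frac{\left(696 + i \sqrt{858}\right)^{2}}{576} \approx 839.51 + 70.788 i$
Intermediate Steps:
$u{\left(j \right)} = \frac{7 j}{2 + j}$ ($u{\left(j \right)} = \frac{j + 6 j}{2 + j} = \frac{7 j}{2 + j}$)
$B{\left(v,W \right)} = 9 + v - W$ ($B{\left(v,W \right)} = 9 - \left(W - v\right) = 9 + v - W$)
$a = \frac{i \sqrt{858}}{24}$ ($a = \frac{\sqrt{\frac{1}{24} - 6}}{2} = \frac{\sqrt{- \frac{143}{24}}}{2} = \frac{\frac{1}{12} i \sqrt{858}}{2} = \frac{i \sqrt{858}}{24} \approx 1.2205 i$)
$\left(\left(a + B{\left(7,8 \right)}\right) + u{\left(-3 \right)}\right)^{2} = \left(\left(\frac{i \sqrt{858}}{24} + \left(9 + 7 - 8\right)\right) + 7 \left(-3\right) \frac{1}{2 - 3}\right)^{2} = \left(\left(\frac{i \sqrt{858}}{24} + \left(9 + 7 - 8\right)\right) + 7 \left(-3\right) \frac{1}{-1}\right)^{2} = \left(\left(\frac{i \sqrt{858}}{24} + 8\right) + 7 \left(-3\right) \left(-1\right)\right)^{2} = \left(\left(8 + \frac{i \sqrt{858}}{24}\right) + 21\right)^{2} = \left(29 + \frac{i \sqrt{858}}{24}\right)^{2}$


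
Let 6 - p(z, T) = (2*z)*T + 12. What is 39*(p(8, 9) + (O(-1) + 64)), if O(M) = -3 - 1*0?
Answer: -3471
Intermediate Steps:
O(M) = -3 (O(M) = -3 + 0 = -3)
p(z, T) = -6 - 2*T*z (p(z, T) = 6 - ((2*z)*T + 12) = 6 - (2*T*z + 12) = 6 - (12 + 2*T*z) = 6 + (-12 - 2*T*z) = -6 - 2*T*z)
39*(p(8, 9) + (O(-1) + 64)) = 39*((-6 - 2*9*8) + (-3 + 64)) = 39*((-6 - 144) + 61) = 39*(-150 + 61) = 39*(-89) = -3471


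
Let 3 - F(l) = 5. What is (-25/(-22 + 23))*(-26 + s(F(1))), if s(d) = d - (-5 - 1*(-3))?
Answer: 650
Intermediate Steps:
F(l) = -2 (F(l) = 3 - 1*5 = 3 - 5 = -2)
s(d) = 2 + d (s(d) = d - (-5 + 3) = d - 1*(-2) = d + 2 = 2 + d)
(-25/(-22 + 23))*(-26 + s(F(1))) = (-25/(-22 + 23))*(-26 + (2 - 2)) = (-25/1)*(-26 + 0) = -25*1*(-26) = -25*(-26) = 650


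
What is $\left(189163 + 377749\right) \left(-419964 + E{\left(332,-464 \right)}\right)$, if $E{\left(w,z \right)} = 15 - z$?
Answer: $-237811080320$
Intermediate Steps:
$\left(189163 + 377749\right) \left(-419964 + E{\left(332,-464 \right)}\right) = \left(189163 + 377749\right) \left(-419964 + \left(15 - -464\right)\right) = 566912 \left(-419964 + \left(15 + 464\right)\right) = 566912 \left(-419964 + 479\right) = 566912 \left(-419485\right) = -237811080320$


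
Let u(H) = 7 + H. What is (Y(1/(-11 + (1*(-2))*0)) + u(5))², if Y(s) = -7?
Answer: 25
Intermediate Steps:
(Y(1/(-11 + (1*(-2))*0)) + u(5))² = (-7 + (7 + 5))² = (-7 + 12)² = 5² = 25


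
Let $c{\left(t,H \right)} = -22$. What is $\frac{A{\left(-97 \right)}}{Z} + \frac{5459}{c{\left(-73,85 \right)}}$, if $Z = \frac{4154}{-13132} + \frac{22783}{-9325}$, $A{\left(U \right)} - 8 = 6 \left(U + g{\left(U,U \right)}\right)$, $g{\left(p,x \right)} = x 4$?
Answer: $\frac{44577284069}{55479798} \approx 803.49$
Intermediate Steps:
$g{\left(p,x \right)} = 4 x$
$A{\left(U \right)} = 8 + 30 U$ ($A{\left(U \right)} = 8 + 6 \left(U + 4 U\right) = 8 + 6 \cdot 5 U = 8 + 30 U$)
$Z = - \frac{2521809}{913850}$ ($Z = 4154 \left(- \frac{1}{13132}\right) + 22783 \left(- \frac{1}{9325}\right) = - \frac{31}{98} - \frac{22783}{9325} = - \frac{2521809}{913850} \approx -2.7595$)
$\frac{A{\left(-97 \right)}}{Z} + \frac{5459}{c{\left(-73,85 \right)}} = \frac{8 + 30 \left(-97\right)}{- \frac{2521809}{913850}} + \frac{5459}{-22} = \left(8 - 2910\right) \left(- \frac{913850}{2521809}\right) + 5459 \left(- \frac{1}{22}\right) = \left(-2902\right) \left(- \frac{913850}{2521809}\right) - \frac{5459}{22} = \frac{2651992700}{2521809} - \frac{5459}{22} = \frac{44577284069}{55479798}$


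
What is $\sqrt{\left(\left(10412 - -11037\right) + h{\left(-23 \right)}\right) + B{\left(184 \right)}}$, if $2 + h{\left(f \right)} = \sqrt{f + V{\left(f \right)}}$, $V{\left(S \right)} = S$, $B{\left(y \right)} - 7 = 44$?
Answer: $\sqrt{21498 + i \sqrt{46}} \approx 146.62 + 0.023 i$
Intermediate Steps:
$B{\left(y \right)} = 51$ ($B{\left(y \right)} = 7 + 44 = 51$)
$h{\left(f \right)} = -2 + \sqrt{2} \sqrt{f}$ ($h{\left(f \right)} = -2 + \sqrt{f + f} = -2 + \sqrt{2 f} = -2 + \sqrt{2} \sqrt{f}$)
$\sqrt{\left(\left(10412 - -11037\right) + h{\left(-23 \right)}\right) + B{\left(184 \right)}} = \sqrt{\left(\left(10412 - -11037\right) - \left(2 - \sqrt{2} \sqrt{-23}\right)\right) + 51} = \sqrt{\left(\left(10412 + 11037\right) - \left(2 - \sqrt{2} i \sqrt{23}\right)\right) + 51} = \sqrt{\left(21449 - \left(2 - i \sqrt{46}\right)\right) + 51} = \sqrt{\left(21447 + i \sqrt{46}\right) + 51} = \sqrt{21498 + i \sqrt{46}}$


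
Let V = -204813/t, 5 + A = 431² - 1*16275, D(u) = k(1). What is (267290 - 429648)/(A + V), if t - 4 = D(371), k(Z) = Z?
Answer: -405895/321296 ≈ -1.2633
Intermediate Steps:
D(u) = 1
t = 5 (t = 4 + 1 = 5)
A = 169481 (A = -5 + (431² - 1*16275) = -5 + (185761 - 16275) = -5 + 169486 = 169481)
V = -204813/5 ≈ -40963.
(267290 - 429648)/(A + V) = (267290 - 429648)/(169481 - 204813/5) = -162358/642592/5 = -162358*5/642592 = -405895/321296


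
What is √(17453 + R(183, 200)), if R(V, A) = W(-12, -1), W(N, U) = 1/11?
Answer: 52*√781/11 ≈ 132.11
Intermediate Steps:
W(N, U) = 1/11
R(V, A) = 1/11
√(17453 + R(183, 200)) = √(17453 + 1/11) = √(191984/11) = 52*√781/11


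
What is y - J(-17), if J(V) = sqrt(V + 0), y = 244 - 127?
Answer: 117 - I*sqrt(17) ≈ 117.0 - 4.1231*I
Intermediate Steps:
y = 117
J(V) = sqrt(V)
y - J(-17) = 117 - sqrt(-17) = 117 - I*sqrt(17)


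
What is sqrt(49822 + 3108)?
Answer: sqrt(52930) ≈ 230.07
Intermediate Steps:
sqrt(49822 + 3108) = sqrt(52930)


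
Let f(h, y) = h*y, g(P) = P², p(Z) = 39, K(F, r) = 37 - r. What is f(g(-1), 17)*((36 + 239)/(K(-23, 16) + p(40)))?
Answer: 935/12 ≈ 77.917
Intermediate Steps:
f(g(-1), 17)*((36 + 239)/(K(-23, 16) + p(40))) = ((-1)²*17)*((36 + 239)/((37 - 1*16) + 39)) = (1*17)*(275/((37 - 16) + 39)) = 17*(275/(21 + 39)) = 17*(275/60) = 17*(275*(1/60)) = 17*(55/12) = 935/12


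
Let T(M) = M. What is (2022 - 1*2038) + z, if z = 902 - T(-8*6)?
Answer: 934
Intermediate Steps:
z = 950 (z = 902 - (-8)*6 = 902 - 1*(-48) = 902 + 48 = 950)
(2022 - 1*2038) + z = (2022 - 1*2038) + 950 = (2022 - 2038) + 950 = -16 + 950 = 934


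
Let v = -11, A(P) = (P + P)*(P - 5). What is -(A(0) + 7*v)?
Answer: 77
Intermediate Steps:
A(P) = 2*P*(-5 + P) (A(P) = (2*P)*(-5 + P) = 2*P*(-5 + P))
-(A(0) + 7*v) = -(2*0*(-5 + 0) + 7*(-11)) = -(2*0*(-5) - 77) = -(0 - 77) = -1*(-77) = 77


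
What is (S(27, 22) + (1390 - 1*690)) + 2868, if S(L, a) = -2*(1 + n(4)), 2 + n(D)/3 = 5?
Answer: 3548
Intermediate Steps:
n(D) = 9 (n(D) = -6 + 3*5 = -6 + 15 = 9)
S(L, a) = -20 (S(L, a) = -2*(1 + 9) = -2*10 = -20)
(S(27, 22) + (1390 - 1*690)) + 2868 = (-20 + (1390 - 1*690)) + 2868 = (-20 + (1390 - 690)) + 2868 = (-20 + 700) + 2868 = 680 + 2868 = 3548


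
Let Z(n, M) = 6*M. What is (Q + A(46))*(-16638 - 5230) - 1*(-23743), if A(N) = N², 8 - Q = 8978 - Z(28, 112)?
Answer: 135211719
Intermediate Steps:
Q = -8298 (Q = 8 - (8978 - 6*112) = 8 - (8978 - 1*672) = 8 - (8978 - 672) = 8 - 1*8306 = 8 - 8306 = -8298)
(Q + A(46))*(-16638 - 5230) - 1*(-23743) = (-8298 + 46²)*(-16638 - 5230) - 1*(-23743) = (-8298 + 2116)*(-21868) + 23743 = -6182*(-21868) + 23743 = 135187976 + 23743 = 135211719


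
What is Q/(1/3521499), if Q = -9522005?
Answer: -33531731085495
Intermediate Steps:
Q/(1/3521499) = -9522005/(1/3521499) = -9522005/1/3521499 = -9522005*3521499 = -33531731085495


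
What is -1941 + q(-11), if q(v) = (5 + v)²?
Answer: -1905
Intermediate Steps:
-1941 + q(-11) = -1941 + (5 - 11)² = -1941 + (-6)² = -1941 + 36 = -1905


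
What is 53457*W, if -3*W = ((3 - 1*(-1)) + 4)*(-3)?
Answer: 427656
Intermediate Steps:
W = 8 (W = -((3 - 1*(-1)) + 4)*(-3)/3 = -((3 + 1) + 4)*(-3)/3 = -(4 + 4)*(-3)/3 = -8*(-3)/3 = -1/3*(-24) = 8)
53457*W = 53457*8 = 427656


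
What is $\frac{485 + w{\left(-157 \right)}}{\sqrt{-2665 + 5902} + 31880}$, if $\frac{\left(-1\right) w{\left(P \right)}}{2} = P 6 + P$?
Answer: $\frac{85534040}{1016331163} - \frac{2683 \sqrt{3237}}{1016331163} \approx 0.084009$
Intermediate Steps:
$w{\left(P \right)} = - 14 P$ ($w{\left(P \right)} = - 2 \left(P 6 + P\right) = - 2 \left(6 P + P\right) = - 2 \cdot 7 P = - 14 P$)
$\frac{485 + w{\left(-157 \right)}}{\sqrt{-2665 + 5902} + 31880} = \frac{485 - -2198}{\sqrt{-2665 + 5902} + 31880} = \frac{485 + 2198}{\sqrt{3237} + 31880} = \frac{2683}{31880 + \sqrt{3237}}$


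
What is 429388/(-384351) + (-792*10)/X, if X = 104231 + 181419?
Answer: -12569874212/10978986315 ≈ -1.1449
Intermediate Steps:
X = 285650
429388/(-384351) + (-792*10)/X = 429388/(-384351) - 792*10/285650 = 429388*(-1/384351) - 7920*1/285650 = -429388/384351 - 792/28565 = -12569874212/10978986315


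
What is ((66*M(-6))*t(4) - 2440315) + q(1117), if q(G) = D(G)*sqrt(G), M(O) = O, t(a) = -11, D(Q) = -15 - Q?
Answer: -2435959 - 1132*sqrt(1117) ≈ -2.4738e+6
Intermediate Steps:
q(G) = sqrt(G)*(-15 - G) (q(G) = (-15 - G)*sqrt(G) = sqrt(G)*(-15 - G))
((66*M(-6))*t(4) - 2440315) + q(1117) = ((66*(-6))*(-11) - 2440315) + sqrt(1117)*(-15 - 1*1117) = (-396*(-11) - 2440315) + sqrt(1117)*(-15 - 1117) = (4356 - 2440315) + sqrt(1117)*(-1132) = -2435959 - 1132*sqrt(1117)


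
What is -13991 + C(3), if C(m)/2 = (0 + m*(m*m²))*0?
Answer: -13991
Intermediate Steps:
C(m) = 0 (C(m) = 2*((0 + m*(m*m²))*0) = 2*((0 + m*m³)*0) = 2*((0 + m⁴)*0) = 2*(m⁴*0) = 2*0 = 0)
-13991 + C(3) = -13991 + 0 = -13991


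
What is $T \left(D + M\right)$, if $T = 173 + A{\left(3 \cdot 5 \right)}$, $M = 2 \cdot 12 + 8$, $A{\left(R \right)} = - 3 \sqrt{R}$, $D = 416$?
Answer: $77504 - 1344 \sqrt{15} \approx 72299.0$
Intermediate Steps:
$M = 32$ ($M = 24 + 8 = 32$)
$T = 173 - 3 \sqrt{15}$ ($T = 173 - 3 \sqrt{3 \cdot 5} = 173 - 3 \sqrt{15} \approx 161.38$)
$T \left(D + M\right) = \left(173 - 3 \sqrt{15}\right) \left(416 + 32\right) = \left(173 - 3 \sqrt{15}\right) 448 = 77504 - 1344 \sqrt{15}$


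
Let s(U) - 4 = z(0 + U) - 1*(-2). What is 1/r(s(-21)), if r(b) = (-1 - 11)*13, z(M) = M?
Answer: -1/156 ≈ -0.0064103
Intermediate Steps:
s(U) = 6 + U (s(U) = 4 + ((0 + U) - 1*(-2)) = 4 + (U + 2) = 4 + (2 + U) = 6 + U)
r(b) = -156 (r(b) = -12*13 = -156)
1/r(s(-21)) = 1/(-156) = -1/156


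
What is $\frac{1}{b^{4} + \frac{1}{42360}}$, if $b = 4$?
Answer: $\frac{42360}{10844161} \approx 0.0039063$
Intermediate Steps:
$\frac{1}{b^{4} + \frac{1}{42360}} = \frac{1}{4^{4} + \frac{1}{42360}} = \frac{1}{256 + \frac{1}{42360}} = \frac{1}{\frac{10844161}{42360}} = \frac{42360}{10844161}$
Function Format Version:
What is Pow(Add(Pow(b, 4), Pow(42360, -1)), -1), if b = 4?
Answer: Rational(42360, 10844161) ≈ 0.0039063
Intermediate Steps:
Pow(Add(Pow(b, 4), Pow(42360, -1)), -1) = Pow(Add(Pow(4, 4), Pow(42360, -1)), -1) = Pow(Add(256, Rational(1, 42360)), -1) = Pow(Rational(10844161, 42360), -1) = Rational(42360, 10844161)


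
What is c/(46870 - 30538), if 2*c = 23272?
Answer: 2909/4083 ≈ 0.71247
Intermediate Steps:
c = 11636 (c = (½)*23272 = 11636)
c/(46870 - 30538) = 11636/(46870 - 30538) = 11636/16332 = 11636*(1/16332) = 2909/4083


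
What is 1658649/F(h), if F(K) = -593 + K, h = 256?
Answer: -1658649/337 ≈ -4921.8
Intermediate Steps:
1658649/F(h) = 1658649/(-593 + 256) = 1658649/(-337) = 1658649*(-1/337) = -1658649/337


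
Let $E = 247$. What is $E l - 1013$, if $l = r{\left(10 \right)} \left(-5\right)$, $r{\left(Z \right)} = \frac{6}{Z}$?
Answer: $-1754$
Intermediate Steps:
$l = -3$ ($l = \frac{6}{10} \left(-5\right) = 6 \cdot \frac{1}{10} \left(-5\right) = \frac{3}{5} \left(-5\right) = -3$)
$E l - 1013 = 247 \left(-3\right) - 1013 = -741 - 1013 = -1754$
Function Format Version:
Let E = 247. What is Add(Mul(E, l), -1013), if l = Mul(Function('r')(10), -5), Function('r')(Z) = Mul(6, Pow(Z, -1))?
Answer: -1754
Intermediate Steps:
l = -3 (l = Mul(Mul(6, Pow(10, -1)), -5) = Mul(Mul(6, Rational(1, 10)), -5) = Mul(Rational(3, 5), -5) = -3)
Add(Mul(E, l), -1013) = Add(Mul(247, -3), -1013) = Add(-741, -1013) = -1754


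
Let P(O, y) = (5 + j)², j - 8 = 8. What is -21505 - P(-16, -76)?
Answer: -21946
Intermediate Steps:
j = 16 (j = 8 + 8 = 16)
P(O, y) = 441 (P(O, y) = (5 + 16)² = 21² = 441)
-21505 - P(-16, -76) = -21505 - 1*441 = -21505 - 441 = -21946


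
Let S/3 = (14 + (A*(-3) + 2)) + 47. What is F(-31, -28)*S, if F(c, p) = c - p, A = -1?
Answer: -594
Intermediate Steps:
S = 198 (S = 3*((14 + (-1*(-3) + 2)) + 47) = 3*((14 + (3 + 2)) + 47) = 3*((14 + 5) + 47) = 3*(19 + 47) = 3*66 = 198)
F(-31, -28)*S = (-31 - 1*(-28))*198 = (-31 + 28)*198 = -3*198 = -594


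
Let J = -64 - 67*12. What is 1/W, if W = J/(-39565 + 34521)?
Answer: 1261/217 ≈ 5.8111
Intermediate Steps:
J = -868 (J = -64 - 804 = -868)
W = 217/1261 (W = -868/(-39565 + 34521) = -868/(-5044) = -868*(-1/5044) = 217/1261 ≈ 0.17209)
1/W = 1/(217/1261) = 1261/217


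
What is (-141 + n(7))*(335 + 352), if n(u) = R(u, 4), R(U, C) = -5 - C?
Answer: -103050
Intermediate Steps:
n(u) = -9 (n(u) = -5 - 1*4 = -5 - 4 = -9)
(-141 + n(7))*(335 + 352) = (-141 - 9)*(335 + 352) = -150*687 = -103050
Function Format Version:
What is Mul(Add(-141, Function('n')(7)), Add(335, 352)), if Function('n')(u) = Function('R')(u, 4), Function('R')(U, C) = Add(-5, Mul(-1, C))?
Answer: -103050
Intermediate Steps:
Function('n')(u) = -9 (Function('n')(u) = Add(-5, Mul(-1, 4)) = Add(-5, -4) = -9)
Mul(Add(-141, Function('n')(7)), Add(335, 352)) = Mul(Add(-141, -9), Add(335, 352)) = Mul(-150, 687) = -103050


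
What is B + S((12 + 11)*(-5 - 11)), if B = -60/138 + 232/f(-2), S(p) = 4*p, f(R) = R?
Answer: -36534/23 ≈ -1588.4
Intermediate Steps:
B = -2678/23 (B = -60/138 + 232/(-2) = -60*1/138 + 232*(-½) = -10/23 - 116 = -2678/23 ≈ -116.43)
B + S((12 + 11)*(-5 - 11)) = -2678/23 + 4*((12 + 11)*(-5 - 11)) = -2678/23 + 4*(23*(-16)) = -2678/23 + 4*(-368) = -2678/23 - 1472 = -36534/23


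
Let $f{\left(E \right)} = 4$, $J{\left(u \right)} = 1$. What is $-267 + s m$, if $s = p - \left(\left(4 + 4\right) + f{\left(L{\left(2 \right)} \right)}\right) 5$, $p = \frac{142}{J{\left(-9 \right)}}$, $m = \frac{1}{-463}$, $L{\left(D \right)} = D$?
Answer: $- \frac{123703}{463} \approx -267.18$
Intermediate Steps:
$m = - \frac{1}{463} \approx -0.0021598$
$p = 142$ ($p = \frac{142}{1} = 142 \cdot 1 = 142$)
$s = 82$ ($s = 142 - \left(\left(4 + 4\right) + 4\right) 5 = 142 - \left(8 + 4\right) 5 = 142 - 12 \cdot 5 = 142 - 60 = 82$)
$-267 + s m = -267 + 82 \left(- \frac{1}{463}\right) = -267 - \frac{82}{463} = - \frac{123703}{463}$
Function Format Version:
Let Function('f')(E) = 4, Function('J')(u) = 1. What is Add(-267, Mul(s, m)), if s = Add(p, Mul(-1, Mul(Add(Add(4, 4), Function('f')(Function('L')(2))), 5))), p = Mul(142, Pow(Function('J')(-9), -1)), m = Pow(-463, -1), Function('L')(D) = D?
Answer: Rational(-123703, 463) ≈ -267.18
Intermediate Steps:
m = Rational(-1, 463) ≈ -0.0021598
p = 142 (p = Mul(142, Pow(1, -1)) = Mul(142, 1) = 142)
s = 82 (s = Add(142, Mul(-1, Mul(Add(Add(4, 4), 4), 5))) = Add(142, Mul(-1, Mul(Add(8, 4), 5))) = Add(142, Mul(-1, Mul(12, 5))) = Add(142, Mul(-1, 60)) = Add(142, -60) = 82)
Add(-267, Mul(s, m)) = Add(-267, Mul(82, Rational(-1, 463))) = Add(-267, Rational(-82, 463)) = Rational(-123703, 463)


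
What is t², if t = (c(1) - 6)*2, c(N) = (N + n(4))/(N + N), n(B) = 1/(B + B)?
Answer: 7569/64 ≈ 118.27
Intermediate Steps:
n(B) = 1/(2*B)
c(N) = (⅛ + N)/(2*N) (c(N) = (N + (½)/4)/(N + N) = (N + (½)*(¼))/((2*N)) = (N + ⅛)*(1/(2*N)) = (⅛ + N)*(1/(2*N)) = (⅛ + N)/(2*N))
t = -87/8 (t = ((1/16)*(1 + 8*1)/1 - 6)*2 = ((1/16)*1*(1 + 8) - 6)*2 = ((1/16)*1*9 - 6)*2 = (9/16 - 6)*2 = -87/16*2 = -87/8 ≈ -10.875)
t² = (-87/8)² = 7569/64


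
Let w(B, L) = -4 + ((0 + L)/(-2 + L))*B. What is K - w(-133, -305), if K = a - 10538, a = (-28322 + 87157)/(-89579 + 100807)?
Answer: -5119589957/492428 ≈ -10397.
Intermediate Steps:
a = 8405/1604 (a = 58835/11228 = 58835*(1/11228) = 8405/1604 ≈ 5.2400)
w(B, L) = -4 + B*L/(-2 + L) (w(B, L) = -4 + (L/(-2 + L))*B = -4 + B*L/(-2 + L))
K = -16894547/1604 (K = 8405/1604 - 10538 = -16894547/1604 ≈ -10533.)
K - w(-133, -305) = -16894547/1604 - (8 - 4*(-305) - 133*(-305))/(-2 - 305) = -16894547/1604 - (8 + 1220 + 40565)/(-307) = -16894547/1604 - (-1)*41793/307 = -16894547/1604 - 1*(-41793/307) = -16894547/1604 + 41793/307 = -5119589957/492428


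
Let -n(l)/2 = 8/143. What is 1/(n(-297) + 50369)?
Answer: 143/7202751 ≈ 1.9854e-5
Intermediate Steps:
n(l) = -16/143
1/(n(-297) + 50369) = 1/(-16/143 + 50369) = 1/(7202751/143) = 143/7202751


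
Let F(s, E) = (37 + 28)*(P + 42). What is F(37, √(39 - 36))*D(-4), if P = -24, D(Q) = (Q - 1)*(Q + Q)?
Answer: 46800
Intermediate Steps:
D(Q) = 2*Q*(-1 + Q) (D(Q) = (-1 + Q)*(2*Q) = 2*Q*(-1 + Q))
F(s, E) = 1170 (F(s, E) = (37 + 28)*(-24 + 42) = 65*18 = 1170)
F(37, √(39 - 36))*D(-4) = 1170*(2*(-4)*(-1 - 4)) = 1170*(2*(-4)*(-5)) = 1170*40 = 46800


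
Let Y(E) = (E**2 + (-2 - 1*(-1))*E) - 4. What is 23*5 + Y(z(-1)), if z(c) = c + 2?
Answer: 111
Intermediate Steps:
z(c) = 2 + c
Y(E) = -4 + E**2 - E (Y(E) = (E**2 + (-2 + 1)*E) - 4 = (E**2 - E) - 4 = -4 + E**2 - E)
23*5 + Y(z(-1)) = 23*5 + (-4 + (2 - 1)**2 - (2 - 1)) = 115 + (-4 + 1**2 - 1*1) = 115 + (-4 + 1 - 1) = 115 - 4 = 111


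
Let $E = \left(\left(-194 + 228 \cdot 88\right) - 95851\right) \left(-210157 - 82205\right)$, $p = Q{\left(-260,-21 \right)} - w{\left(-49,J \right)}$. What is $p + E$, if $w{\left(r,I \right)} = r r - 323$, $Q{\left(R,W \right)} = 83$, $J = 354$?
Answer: $22213955127$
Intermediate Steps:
$w{\left(r,I \right)} = -323 + r^{2}$ ($w{\left(r,I \right)} = r^{2} - 323 = -323 + r^{2}$)
$p = -1995$ ($p = 83 - \left(-323 + \left(-49\right)^{2}\right) = 83 - \left(-323 + 2401\right) = 83 - 2078 = -1995$)
$E = 22213957122$ ($E = \left(\left(-194 + 20064\right) - 95851\right) \left(-292362\right) = \left(19870 - 95851\right) \left(-292362\right) = \left(-75981\right) \left(-292362\right) = 22213957122$)
$p + E = -1995 + 22213957122 = 22213955127$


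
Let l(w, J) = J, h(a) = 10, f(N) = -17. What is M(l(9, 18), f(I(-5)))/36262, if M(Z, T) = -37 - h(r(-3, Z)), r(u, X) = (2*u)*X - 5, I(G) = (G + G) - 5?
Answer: -47/36262 ≈ -0.0012961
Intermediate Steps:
I(G) = -5 + 2*G (I(G) = 2*G - 5 = -5 + 2*G)
r(u, X) = -5 + 2*X*u (r(u, X) = 2*X*u - 5 = -5 + 2*X*u)
M(Z, T) = -47 (M(Z, T) = -37 - 1*10 = -37 - 10 = -47)
M(l(9, 18), f(I(-5)))/36262 = -47/36262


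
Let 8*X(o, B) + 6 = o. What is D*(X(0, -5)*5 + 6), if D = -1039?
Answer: -9351/4 ≈ -2337.8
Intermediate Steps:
X(o, B) = -¾ + o/8
D*(X(0, -5)*5 + 6) = -1039*((-¾ + (⅛)*0)*5 + 6) = -1039*((-¾ + 0)*5 + 6) = -1039*(-¾*5 + 6) = -1039*(-15/4 + 6) = -1039*9/4 = -9351/4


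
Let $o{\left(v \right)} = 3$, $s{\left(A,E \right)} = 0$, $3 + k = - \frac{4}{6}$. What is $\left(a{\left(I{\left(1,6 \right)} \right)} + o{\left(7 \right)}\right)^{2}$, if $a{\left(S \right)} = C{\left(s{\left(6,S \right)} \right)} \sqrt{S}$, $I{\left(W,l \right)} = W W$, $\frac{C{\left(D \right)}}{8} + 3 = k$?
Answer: $\frac{22801}{9} \approx 2533.4$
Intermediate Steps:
$k = - \frac{11}{3}$ ($k = -3 - \frac{4}{6} = -3 - \frac{2}{3} = - \frac{11}{3} \approx -3.6667$)
$C{\left(D \right)} = - \frac{160}{3}$ ($C{\left(D \right)} = -24 + 8 \left(- \frac{11}{3}\right) = -24 - \frac{88}{3} = - \frac{160}{3}$)
$I{\left(W,l \right)} = W^{2}$
$a{\left(S \right)} = - \frac{160 \sqrt{S}}{3}$
$\left(a{\left(I{\left(1,6 \right)} \right)} + o{\left(7 \right)}\right)^{2} = \left(- \frac{160 \sqrt{1^{2}}}{3} + 3\right)^{2} = \left(- \frac{160 \sqrt{1}}{3} + 3\right)^{2} = \left(\left(- \frac{160}{3}\right) 1 + 3\right)^{2} = \left(- \frac{160}{3} + 3\right)^{2} = \left(- \frac{151}{3}\right)^{2} = \frac{22801}{9}$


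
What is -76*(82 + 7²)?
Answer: -9956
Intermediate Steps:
-76*(82 + 7²) = -76*(82 + 49) = -76*131 = -9956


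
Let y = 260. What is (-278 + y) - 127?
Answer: -145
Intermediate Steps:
(-278 + y) - 127 = (-278 + 260) - 127 = -18 - 127 = -145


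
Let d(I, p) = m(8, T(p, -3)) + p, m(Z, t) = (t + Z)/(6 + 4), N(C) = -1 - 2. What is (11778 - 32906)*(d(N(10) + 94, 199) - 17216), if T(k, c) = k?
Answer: 1795489132/5 ≈ 3.5910e+8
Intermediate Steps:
N(C) = -3
m(Z, t) = Z/10 + t/10 (m(Z, t) = (Z + t)/10 = (Z + t)*(⅒) = Z/10 + t/10)
d(I, p) = ⅘ + 11*p/10 (d(I, p) = ((⅒)*8 + p/10) + p = (⅘ + p/10) + p = ⅘ + 11*p/10)
(11778 - 32906)*(d(N(10) + 94, 199) - 17216) = (11778 - 32906)*((⅘ + (11/10)*199) - 17216) = -21128*((⅘ + 2189/10) - 17216) = -21128*(2197/10 - 17216) = -21128*(-169963/10) = 1795489132/5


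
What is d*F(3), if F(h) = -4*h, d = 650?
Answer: -7800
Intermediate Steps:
d*F(3) = 650*(-4*3) = 650*(-12) = -7800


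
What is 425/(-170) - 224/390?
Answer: -1199/390 ≈ -3.0744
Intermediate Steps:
425/(-170) - 224/390 = 425*(-1/170) - 224*1/390 = -5/2 - 112/195 = -1199/390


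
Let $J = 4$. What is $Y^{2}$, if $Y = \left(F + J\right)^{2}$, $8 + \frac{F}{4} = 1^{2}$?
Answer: $331776$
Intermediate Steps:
$F = -28$ ($F = -32 + 4 \cdot 1^{2} = -32 + 4 \cdot 1 = -32 + 4 = -28$)
$Y = 576$ ($Y = \left(-28 + 4\right)^{2} = \left(-24\right)^{2} = 576$)
$Y^{2} = 576^{2} = 331776$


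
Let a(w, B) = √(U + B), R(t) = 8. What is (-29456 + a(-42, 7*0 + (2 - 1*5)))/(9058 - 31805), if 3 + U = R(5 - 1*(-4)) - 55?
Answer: 29456/22747 - I*√53/22747 ≈ 1.2949 - 0.00032005*I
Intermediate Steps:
U = -50 (U = -3 + (8 - 55) = -3 - 47 = -50)
a(w, B) = √(-50 + B)
(-29456 + a(-42, 7*0 + (2 - 1*5)))/(9058 - 31805) = (-29456 + √(-50 + (7*0 + (2 - 1*5))))/(9058 - 31805) = (-29456 + √(-50 + (0 + (2 - 5))))/(-22747) = (-29456 + √(-50 + (0 - 3)))*(-1/22747) = (-29456 + √(-50 - 3))*(-1/22747) = (-29456 + √(-53))*(-1/22747) = (-29456 + I*√53)*(-1/22747) = 29456/22747 - I*√53/22747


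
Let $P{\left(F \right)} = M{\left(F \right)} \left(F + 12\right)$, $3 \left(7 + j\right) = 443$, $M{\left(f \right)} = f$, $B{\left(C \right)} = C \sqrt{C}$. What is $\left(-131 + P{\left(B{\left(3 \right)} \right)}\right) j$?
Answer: $- \frac{43888}{3} + 5064 \sqrt{3} \approx -5858.2$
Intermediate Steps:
$B{\left(C \right)} = C^{\frac{3}{2}}$
$j = \frac{422}{3}$ ($j = -7 + \frac{1}{3} \cdot 443 = -7 + \frac{443}{3} = \frac{422}{3} \approx 140.67$)
$P{\left(F \right)} = F \left(12 + F\right)$ ($P{\left(F \right)} = F \left(F + 12\right) = F \left(12 + F\right)$)
$\left(-131 + P{\left(B{\left(3 \right)} \right)}\right) j = \left(-131 + 3^{\frac{3}{2}} \left(12 + 3^{\frac{3}{2}}\right)\right) \frac{422}{3} = \left(-131 + 3 \sqrt{3} \left(12 + 3 \sqrt{3}\right)\right) \frac{422}{3} = - \frac{55282}{3} + 422 \sqrt{3} \left(12 + 3 \sqrt{3}\right)$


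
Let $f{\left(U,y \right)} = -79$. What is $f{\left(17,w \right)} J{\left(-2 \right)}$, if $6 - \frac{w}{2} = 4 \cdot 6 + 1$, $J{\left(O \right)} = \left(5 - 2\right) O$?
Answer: $474$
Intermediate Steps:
$J{\left(O \right)} = 3 O$
$w = -38$ ($w = 12 - 2 \left(4 \cdot 6 + 1\right) = 12 - 2 \left(24 + 1\right) = 12 - 50 = -38$)
$f{\left(17,w \right)} J{\left(-2 \right)} = - 79 \cdot 3 \left(-2\right) = \left(-79\right) \left(-6\right) = 474$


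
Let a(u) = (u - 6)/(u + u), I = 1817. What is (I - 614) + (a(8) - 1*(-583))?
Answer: 14289/8 ≈ 1786.1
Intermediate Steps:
a(u) = (-6 + u)/(2*u) (a(u) = (-6 + u)/((2*u)) = (-6 + u)*(1/(2*u)) = (-6 + u)/(2*u))
(I - 614) + (a(8) - 1*(-583)) = (1817 - 614) + ((½)*(-6 + 8)/8 - 1*(-583)) = 1203 + ((½)*(⅛)*2 + 583) = 1203 + (⅛ + 583) = 1203 + 4665/8 = 14289/8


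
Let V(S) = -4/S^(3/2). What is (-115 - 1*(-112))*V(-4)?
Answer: 3*I/2 ≈ 1.5*I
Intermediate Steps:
V(S) = -4/S^(3/2)
(-115 - 1*(-112))*V(-4) = (-115 - 1*(-112))*(-I/2) = (-115 + 112)*(-I/2) = -(-3)*I/2 = 3*I/2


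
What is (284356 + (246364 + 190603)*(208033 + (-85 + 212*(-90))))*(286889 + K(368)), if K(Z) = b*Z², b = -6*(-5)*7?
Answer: 2370732757309804448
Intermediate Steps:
b = 210 (b = 30*7 = 210)
K(Z) = 210*Z²
(284356 + (246364 + 190603)*(208033 + (-85 + 212*(-90))))*(286889 + K(368)) = (284356 + (246364 + 190603)*(208033 + (-85 + 212*(-90))))*(286889 + 210*368²) = (284356 + 436967*(208033 + (-85 - 19080)))*(286889 + 210*135424) = (284356 + 436967*(208033 - 19165))*(286889 + 28439040) = (284356 + 436967*188868)*28725929 = (284356 + 82529083356)*28725929 = 82529367712*28725929 = 2370732757309804448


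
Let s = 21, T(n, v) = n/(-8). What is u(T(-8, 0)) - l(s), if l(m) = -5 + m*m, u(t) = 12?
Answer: -424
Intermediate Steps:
T(n, v) = -n/8 (T(n, v) = n*(-⅛) = -n/8)
l(m) = -5 + m²
u(T(-8, 0)) - l(s) = 12 - (-5 + 21²) = 12 - (-5 + 441) = 12 - 1*436 = 12 - 436 = -424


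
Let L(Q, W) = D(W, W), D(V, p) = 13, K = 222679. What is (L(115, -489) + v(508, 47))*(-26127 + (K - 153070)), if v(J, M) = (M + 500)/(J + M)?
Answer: 112502428/185 ≈ 6.0812e+5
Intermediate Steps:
v(J, M) = (500 + M)/(J + M)
L(Q, W) = 13
(L(115, -489) + v(508, 47))*(-26127 + (K - 153070)) = (13 + (500 + 47)/(508 + 47))*(-26127 + (222679 - 153070)) = (13 + 547/555)*(-26127 + 69609) = (13 + (1/555)*547)*43482 = (13 + 547/555)*43482 = (7762/555)*43482 = 112502428/185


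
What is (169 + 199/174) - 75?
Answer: 16555/174 ≈ 95.144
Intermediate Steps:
(169 + 199/174) - 75 = 29605/174 - 75 = 16555/174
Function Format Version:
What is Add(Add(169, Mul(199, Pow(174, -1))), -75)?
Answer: Rational(16555, 174) ≈ 95.144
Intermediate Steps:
Add(Add(169, Mul(199, Pow(174, -1))), -75) = Add(Add(169, Mul(199, Rational(1, 174))), -75) = Add(Add(169, Rational(199, 174)), -75) = Add(Rational(29605, 174), -75) = Rational(16555, 174)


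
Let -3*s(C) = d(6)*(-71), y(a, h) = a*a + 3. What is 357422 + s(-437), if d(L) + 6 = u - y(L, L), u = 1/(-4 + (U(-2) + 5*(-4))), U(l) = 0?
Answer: 25657633/72 ≈ 3.5636e+5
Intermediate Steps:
y(a, h) = 3 + a² (y(a, h) = a² + 3 = 3 + a²)
u = -1/24 (u = 1/(-4 + (0 + 5*(-4))) = 1/(-4 + (0 - 20)) = 1/(-4 - 20) = 1/(-24) = -1/24 ≈ -0.041667)
d(L) = -217/24 - L² (d(L) = -6 + (-1/24 - (3 + L²)) = -6 + (-1/24 + (-3 - L²)) = -6 + (-73/24 - L²) = -217/24 - L²)
s(C) = -76751/72 (s(C) = -(-217/24 - 1*6²)*(-71)/3 = -(-217/24 - 1*36)*(-71)/3 = -(-217/24 - 36)*(-71)/3 = -(-1081)*(-71)/72 = -⅓*76751/24 = -76751/72)
357422 + s(-437) = 357422 - 76751/72 = 25657633/72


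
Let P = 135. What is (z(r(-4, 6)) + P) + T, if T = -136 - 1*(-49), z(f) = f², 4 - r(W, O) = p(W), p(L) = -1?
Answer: 73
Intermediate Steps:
r(W, O) = 5 (r(W, O) = 4 - 1*(-1) = 4 + 1 = 5)
T = -87 (T = -136 + 49 = -87)
(z(r(-4, 6)) + P) + T = (5² + 135) - 87 = (25 + 135) - 87 = 160 - 87 = 73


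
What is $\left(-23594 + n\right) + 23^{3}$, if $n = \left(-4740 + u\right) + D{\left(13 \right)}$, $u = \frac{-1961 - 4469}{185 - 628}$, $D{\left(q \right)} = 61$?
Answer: $- \frac{7128528}{443} \approx -16091.0$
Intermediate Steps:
$u = \frac{6430}{443}$ ($u = - \frac{6430}{-443} = \left(-6430\right) \left(- \frac{1}{443}\right) = \frac{6430}{443} \approx 14.515$)
$n = - \frac{2066367}{443}$ ($n = \left(-4740 + \frac{6430}{443}\right) + 61 = - \frac{2093390}{443} + 61 = - \frac{2066367}{443} \approx -4664.5$)
$\left(-23594 + n\right) + 23^{3} = \left(-23594 - \frac{2066367}{443}\right) + 23^{3} = - \frac{12518509}{443} + 12167 = - \frac{7128528}{443}$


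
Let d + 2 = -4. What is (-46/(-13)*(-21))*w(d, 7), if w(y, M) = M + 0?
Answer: -6762/13 ≈ -520.15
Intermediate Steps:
d = -6 (d = -2 - 4 = -6)
w(y, M) = M
(-46/(-13)*(-21))*w(d, 7) = (-46/(-13)*(-21))*7 = (-46*(-1/13)*(-21))*7 = ((46/13)*(-21))*7 = -966/13*7 = -6762/13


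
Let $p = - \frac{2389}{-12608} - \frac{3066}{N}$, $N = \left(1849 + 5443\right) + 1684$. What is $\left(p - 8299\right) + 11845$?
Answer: $\frac{8360031423}{2357696} \approx 3545.8$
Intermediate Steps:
$N = 8976$ ($N = 7292 + 1684 = 8976$)
$p = - \frac{358593}{2357696}$ ($p = - \frac{2389}{-12608} - \frac{3066}{8976} = \left(-2389\right) \left(- \frac{1}{12608}\right) - \frac{511}{1496} = \frac{2389}{12608} - \frac{511}{1496} = - \frac{358593}{2357696} \approx -0.15209$)
$\left(p - 8299\right) + 11845 = \left(- \frac{358593}{2357696} - 8299\right) + 11845 = - \frac{19566877697}{2357696} + 11845 = \frac{8360031423}{2357696}$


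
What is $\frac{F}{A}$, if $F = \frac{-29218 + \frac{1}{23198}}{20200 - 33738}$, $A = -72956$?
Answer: $- \frac{677799163}{22912161852944} \approx -2.9583 \cdot 10^{-5}$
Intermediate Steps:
$F = \frac{677799163}{314054524}$ ($F = \frac{-29218 + \frac{1}{23198}}{-13538} = \left(- \frac{677799163}{23198}\right) \left(- \frac{1}{13538}\right) = \frac{677799163}{314054524} \approx 2.1582$)
$\frac{F}{A} = \frac{677799163}{314054524 \left(-72956\right)} = \frac{677799163}{314054524} \left(- \frac{1}{72956}\right) = - \frac{677799163}{22912161852944}$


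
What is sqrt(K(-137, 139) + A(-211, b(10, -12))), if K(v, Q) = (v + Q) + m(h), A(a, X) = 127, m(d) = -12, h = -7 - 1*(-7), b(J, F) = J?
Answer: 3*sqrt(13) ≈ 10.817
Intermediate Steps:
h = 0 (h = -7 + 7 = 0)
K(v, Q) = -12 + Q + v (K(v, Q) = (v + Q) - 12 = (Q + v) - 12 = -12 + Q + v)
sqrt(K(-137, 139) + A(-211, b(10, -12))) = sqrt((-12 + 139 - 137) + 127) = sqrt(-10 + 127) = sqrt(117) = 3*sqrt(13)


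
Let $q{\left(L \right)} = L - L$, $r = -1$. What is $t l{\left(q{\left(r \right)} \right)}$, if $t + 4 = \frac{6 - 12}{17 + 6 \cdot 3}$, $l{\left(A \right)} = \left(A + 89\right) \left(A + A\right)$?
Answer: $0$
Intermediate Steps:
$q{\left(L \right)} = 0$
$l{\left(A \right)} = 2 A \left(89 + A\right)$ ($l{\left(A \right)} = \left(89 + A\right) 2 A = 2 A \left(89 + A\right)$)
$t = - \frac{146}{35}$ ($t = -4 + \frac{6 - 12}{17 + 6 \cdot 3} = -4 - \frac{6}{17 + 18} = -4 - \frac{6}{35} = - \frac{146}{35} \approx -4.1714$)
$t l{\left(q{\left(r \right)} \right)} = - \frac{146 \cdot 2 \cdot 0 \left(89 + 0\right)}{35} = - \frac{146 \cdot 2 \cdot 0 \cdot 89}{35} = \left(- \frac{146}{35}\right) 0 = 0$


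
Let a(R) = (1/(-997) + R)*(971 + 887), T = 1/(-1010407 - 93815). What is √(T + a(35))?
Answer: √78814189874940396301698/1100909334 ≈ 255.01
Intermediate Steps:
T = -1/1104222 (T = 1/(-1104222) = -1/1104222 ≈ -9.0561e-7)
a(R) = -1858/997 + 1858*R (a(R) = (-1/997 + R)*1858 = -1858/997 + 1858*R)
√(T + a(35)) = √(-1/1104222 + (-1858/997 + 1858*35)) = √(-1/1104222 + (-1858/997 + 65030)) = √(-1/1104222 + 64833052/997) = √(71590082344547/1100909334) = √78814189874940396301698/1100909334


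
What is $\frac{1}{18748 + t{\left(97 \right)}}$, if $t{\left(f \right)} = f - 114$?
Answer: $\frac{1}{18731} \approx 5.3387 \cdot 10^{-5}$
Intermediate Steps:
$t{\left(f \right)} = -114 + f$ ($t{\left(f \right)} = f - 114 = -114 + f$)
$\frac{1}{18748 + t{\left(97 \right)}} = \frac{1}{18748 + \left(-114 + 97\right)} = \frac{1}{18748 - 17} = \frac{1}{18731}$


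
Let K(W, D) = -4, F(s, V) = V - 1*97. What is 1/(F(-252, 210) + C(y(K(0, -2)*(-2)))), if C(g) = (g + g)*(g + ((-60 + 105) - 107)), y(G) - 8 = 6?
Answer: -1/1231 ≈ -0.00081235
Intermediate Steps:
F(s, V) = -97 + V (F(s, V) = V - 97 = -97 + V)
y(G) = 14 (y(G) = 8 + 6 = 14)
C(g) = 2*g*(-62 + g) (C(g) = (2*g)*(g + (45 - 107)) = (2*g)*(g - 62) = (2*g)*(-62 + g) = 2*g*(-62 + g))
1/(F(-252, 210) + C(y(K(0, -2)*(-2)))) = 1/((-97 + 210) + 2*14*(-62 + 14)) = 1/(113 + 2*14*(-48)) = 1/(113 - 1344) = 1/(-1231) = -1/1231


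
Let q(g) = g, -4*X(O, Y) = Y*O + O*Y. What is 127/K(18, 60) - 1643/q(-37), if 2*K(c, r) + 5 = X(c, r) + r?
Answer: 787457/17945 ≈ 43.882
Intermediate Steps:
X(O, Y) = -O*Y/2 (X(O, Y) = -(Y*O + O*Y)/4 = -(O*Y + O*Y)/4 = -O*Y/2)
K(c, r) = -5/2 + r/2 - c*r/4 (K(c, r) = -5/2 + (-c*r/2 + r)/2 = -5/2 + (r - c*r/2)/2 = -5/2 + (r/2 - c*r/4) = -5/2 + r/2 - c*r/4)
127/K(18, 60) - 1643/q(-37) = 127/(-5/2 + (½)*60 - ¼*18*60) - 1643/(-37) = 127/(-5/2 + 30 - 270) - 1643*(-1/37) = 127/(-485/2) + 1643/37 = 127*(-2/485) + 1643/37 = -254/485 + 1643/37 = 787457/17945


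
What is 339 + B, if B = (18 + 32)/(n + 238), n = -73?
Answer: 11197/33 ≈ 339.30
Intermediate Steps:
B = 10/33 (B = (18 + 32)/(-73 + 238) = 50/165 = 50*(1/165) = 10/33 ≈ 0.30303)
339 + B = 339 + 10/33 = 11197/33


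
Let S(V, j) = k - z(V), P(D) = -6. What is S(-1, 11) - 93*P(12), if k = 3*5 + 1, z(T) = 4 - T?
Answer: 569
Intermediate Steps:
k = 16 (k = 15 + 1 = 16)
S(V, j) = 12 + V (S(V, j) = 16 - (4 - V) = 16 + (-4 + V) = 12 + V)
S(-1, 11) - 93*P(12) = (12 - 1) - 93*(-6) = 11 + 558 = 569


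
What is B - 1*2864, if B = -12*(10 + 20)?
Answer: -3224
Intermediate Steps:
B = -360 (B = -12*30 = -1*360 = -360)
B - 1*2864 = -360 - 1*2864 = -360 - 2864 = -3224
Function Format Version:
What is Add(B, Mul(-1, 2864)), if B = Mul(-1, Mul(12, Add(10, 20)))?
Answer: -3224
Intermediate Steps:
B = -360 (B = Mul(-1, Mul(12, 30)) = Mul(-1, 360) = -360)
Add(B, Mul(-1, 2864)) = Add(-360, Mul(-1, 2864)) = Add(-360, -2864) = -3224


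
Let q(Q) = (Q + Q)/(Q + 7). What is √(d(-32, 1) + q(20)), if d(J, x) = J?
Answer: 2*I*√618/9 ≈ 5.5244*I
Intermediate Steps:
q(Q) = 2*Q/(7 + Q) (q(Q) = (2*Q)/(7 + Q) = 2*Q/(7 + Q))
√(d(-32, 1) + q(20)) = √(-32 + 2*20/(7 + 20)) = √(-32 + 2*20/27) = √(-32 + 2*20*(1/27)) = √(-32 + 40/27) = √(-824/27) = 2*I*√618/9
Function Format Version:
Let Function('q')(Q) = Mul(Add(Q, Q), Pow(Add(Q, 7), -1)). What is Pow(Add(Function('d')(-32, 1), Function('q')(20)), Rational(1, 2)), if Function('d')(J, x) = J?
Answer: Mul(Rational(2, 9), I, Pow(618, Rational(1, 2))) ≈ Mul(5.5244, I)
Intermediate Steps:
Function('q')(Q) = Mul(2, Q, Pow(Add(7, Q), -1)) (Function('q')(Q) = Mul(Mul(2, Q), Pow(Add(7, Q), -1)) = Mul(2, Q, Pow(Add(7, Q), -1)))
Pow(Add(Function('d')(-32, 1), Function('q')(20)), Rational(1, 2)) = Pow(Add(-32, Mul(2, 20, Pow(Add(7, 20), -1))), Rational(1, 2)) = Pow(Add(-32, Mul(2, 20, Pow(27, -1))), Rational(1, 2)) = Pow(Add(-32, Mul(2, 20, Rational(1, 27))), Rational(1, 2)) = Pow(Add(-32, Rational(40, 27)), Rational(1, 2)) = Pow(Rational(-824, 27), Rational(1, 2)) = Mul(Rational(2, 9), I, Pow(618, Rational(1, 2)))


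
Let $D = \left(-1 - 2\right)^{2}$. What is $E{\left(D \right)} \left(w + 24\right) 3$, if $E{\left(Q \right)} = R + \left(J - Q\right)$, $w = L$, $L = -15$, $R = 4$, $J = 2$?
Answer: $-81$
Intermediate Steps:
$D = 9$ ($D = \left(-3\right)^{2} = 9$)
$w = -15$
$E{\left(Q \right)} = 6 - Q$ ($E{\left(Q \right)} = 4 - \left(-2 + Q\right) = 6 - Q$)
$E{\left(D \right)} \left(w + 24\right) 3 = \left(6 - 9\right) \left(-15 + 24\right) 3 = \left(6 - 9\right) 9 \cdot 3 = \left(-3\right) 27 = -81$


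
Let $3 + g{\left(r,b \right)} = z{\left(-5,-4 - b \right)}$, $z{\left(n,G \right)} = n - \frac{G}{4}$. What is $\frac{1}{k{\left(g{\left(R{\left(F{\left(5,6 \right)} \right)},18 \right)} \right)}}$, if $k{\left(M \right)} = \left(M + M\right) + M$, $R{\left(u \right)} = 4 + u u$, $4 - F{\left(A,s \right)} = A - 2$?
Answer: $- \frac{2}{15} \approx -0.13333$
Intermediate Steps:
$F{\left(A,s \right)} = 6 - A$ ($F{\left(A,s \right)} = 4 - \left(A - 2\right) = 4 - \left(-2 + A\right) = 6 - A$)
$R{\left(u \right)} = 4 + u^{2}$
$z{\left(n,G \right)} = n - \frac{G}{4}$ ($z{\left(n,G \right)} = n - G \frac{1}{4} = n - \frac{G}{4}$)
$g{\left(r,b \right)} = -7 + \frac{b}{4}$ ($g{\left(r,b \right)} = -3 - \left(5 + \frac{-4 - b}{4}\right) = -3 + \left(-5 + \left(1 + \frac{b}{4}\right)\right) = -3 + \left(-4 + \frac{b}{4}\right) = -7 + \frac{b}{4}$)
$k{\left(M \right)} = 3 M$ ($k{\left(M \right)} = 2 M + M = 3 M$)
$\frac{1}{k{\left(g{\left(R{\left(F{\left(5,6 \right)} \right)},18 \right)} \right)}} = \frac{1}{3 \left(-7 + \frac{1}{4} \cdot 18\right)} = \frac{1}{3 \left(-7 + \frac{9}{2}\right)} = \frac{1}{3 \left(- \frac{5}{2}\right)} = \frac{1}{- \frac{15}{2}} = - \frac{2}{15}$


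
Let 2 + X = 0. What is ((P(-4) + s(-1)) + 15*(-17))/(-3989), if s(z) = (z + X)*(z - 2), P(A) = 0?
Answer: 246/3989 ≈ 0.061670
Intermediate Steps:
X = -2 (X = -2 + 0 = -2)
s(z) = (-2 + z)**2 (s(z) = (z - 2)*(z - 2) = (-2 + z)*(-2 + z) = (-2 + z)**2)
((P(-4) + s(-1)) + 15*(-17))/(-3989) = ((0 + (4 + (-1)**2 - 4*(-1))) + 15*(-17))/(-3989) = ((0 + (4 + 1 + 4)) - 255)*(-1/3989) = ((0 + 9) - 255)*(-1/3989) = (9 - 255)*(-1/3989) = -246*(-1/3989) = 246/3989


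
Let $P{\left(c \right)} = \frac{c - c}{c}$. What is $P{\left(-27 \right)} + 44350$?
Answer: $44350$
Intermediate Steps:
$P{\left(c \right)} = 0$ ($P{\left(c \right)} = \frac{0}{c} = 0$)
$P{\left(-27 \right)} + 44350 = 0 + 44350 = 44350$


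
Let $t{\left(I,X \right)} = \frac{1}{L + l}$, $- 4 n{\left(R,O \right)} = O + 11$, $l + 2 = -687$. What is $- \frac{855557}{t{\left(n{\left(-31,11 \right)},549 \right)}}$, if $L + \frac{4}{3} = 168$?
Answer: $\frac{1340657819}{3} \approx 4.4689 \cdot 10^{8}$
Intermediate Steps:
$l = -689$ ($l = -2 - 687 = -689$)
$n{\left(R,O \right)} = - \frac{11}{4} - \frac{O}{4}$ ($n{\left(R,O \right)} = - \frac{O + 11}{4} = - \frac{11 + O}{4} = - \frac{11}{4} - \frac{O}{4}$)
$L = \frac{500}{3}$ ($L = - \frac{4}{3} + 168 = \frac{500}{3} \approx 166.67$)
$t{\left(I,X \right)} = - \frac{3}{1567}$ ($t{\left(I,X \right)} = \frac{1}{\frac{500}{3} - 689} = \frac{1}{- \frac{1567}{3}} = - \frac{3}{1567}$)
$- \frac{855557}{t{\left(n{\left(-31,11 \right)},549 \right)}} = - \frac{855557}{- \frac{3}{1567}} = \left(-855557\right) \left(- \frac{1567}{3}\right) = \frac{1340657819}{3}$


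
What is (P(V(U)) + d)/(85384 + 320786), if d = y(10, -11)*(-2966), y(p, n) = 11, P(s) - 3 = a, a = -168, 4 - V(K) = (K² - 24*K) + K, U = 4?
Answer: -32791/406170 ≈ -0.080732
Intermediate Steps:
V(K) = 4 - K² + 23*K (V(K) = 4 - ((K² - 24*K) + K) = 4 - (K² - 23*K) = 4 + (-K² + 23*K) = 4 - K² + 23*K)
P(s) = -165 (P(s) = 3 - 168 = -165)
d = -32626 (d = 11*(-2966) = -32626)
(P(V(U)) + d)/(85384 + 320786) = (-165 - 32626)/(85384 + 320786) = -32791/406170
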